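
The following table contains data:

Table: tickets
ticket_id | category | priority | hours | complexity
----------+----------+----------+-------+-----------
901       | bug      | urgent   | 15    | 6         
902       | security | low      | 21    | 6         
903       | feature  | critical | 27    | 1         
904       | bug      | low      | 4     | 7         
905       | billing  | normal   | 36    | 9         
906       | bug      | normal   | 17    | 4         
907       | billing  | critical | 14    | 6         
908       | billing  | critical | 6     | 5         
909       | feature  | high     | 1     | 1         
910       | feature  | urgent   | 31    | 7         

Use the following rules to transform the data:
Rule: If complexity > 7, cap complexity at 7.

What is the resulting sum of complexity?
50

Step 1: 1 records have complexity > 7
Step 2: These records originally summed to 9
Step 3: After capping: 1 × 7 = 7
Step 4: Unaffected records sum: 43
Step 5: Final sum = 7 + 43 = 50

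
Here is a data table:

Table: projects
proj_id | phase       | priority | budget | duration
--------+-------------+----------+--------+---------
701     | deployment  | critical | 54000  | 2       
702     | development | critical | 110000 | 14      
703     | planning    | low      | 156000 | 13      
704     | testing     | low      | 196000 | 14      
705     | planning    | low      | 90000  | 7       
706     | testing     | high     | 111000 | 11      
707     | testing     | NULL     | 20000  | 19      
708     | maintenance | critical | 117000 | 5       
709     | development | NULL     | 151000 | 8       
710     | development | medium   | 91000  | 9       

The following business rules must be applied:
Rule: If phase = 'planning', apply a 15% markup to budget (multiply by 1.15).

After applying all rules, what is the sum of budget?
1132900.0

Step 1: Records with phase = 'planning' have total budget = 246000
Step 2: Apply multiplier: 246000 × 1.15 = 282900.0
Step 3: Other records total: 850000
Step 4: Final sum = 282900.0 + 850000 = 1132900.0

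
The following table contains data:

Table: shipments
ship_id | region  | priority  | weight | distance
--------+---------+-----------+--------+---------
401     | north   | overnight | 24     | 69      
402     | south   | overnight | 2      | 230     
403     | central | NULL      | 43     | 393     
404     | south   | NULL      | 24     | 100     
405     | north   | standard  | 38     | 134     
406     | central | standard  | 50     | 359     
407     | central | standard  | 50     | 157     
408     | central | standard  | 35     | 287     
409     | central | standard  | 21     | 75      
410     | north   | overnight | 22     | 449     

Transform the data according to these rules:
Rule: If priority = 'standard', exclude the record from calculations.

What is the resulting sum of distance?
1241

Step 1: Identify records where priority = 'standard'
Step 2: The excluded records sum to 1012
Step 3: Original total distance = 2253
Step 4: Remaining total = 2253 - 1012 = 1241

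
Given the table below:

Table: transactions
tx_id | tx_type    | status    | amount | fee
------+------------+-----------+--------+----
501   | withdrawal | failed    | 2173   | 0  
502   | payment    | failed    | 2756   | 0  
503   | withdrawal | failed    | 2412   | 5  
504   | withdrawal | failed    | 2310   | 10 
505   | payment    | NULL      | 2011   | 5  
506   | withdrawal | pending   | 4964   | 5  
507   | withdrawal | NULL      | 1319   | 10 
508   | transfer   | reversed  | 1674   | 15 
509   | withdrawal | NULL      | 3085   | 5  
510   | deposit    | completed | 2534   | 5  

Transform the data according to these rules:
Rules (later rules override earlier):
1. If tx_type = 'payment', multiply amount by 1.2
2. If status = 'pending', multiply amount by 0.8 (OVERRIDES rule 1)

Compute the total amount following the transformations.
25198.6

Step 1: Rule 2 takes priority for records with status = 'pending'
  - 1 records: 4964 × 0.8 = 3971.2
Step 2: Rule 1 applies to remaining records with tx_type = 'payment'
  - 2 records: 4767 × 1.2 = 5720.4
Step 3: Other records unchanged: 15507
Step 4: Final sum = 3971.2 + 5720.4 + 15507 = 25198.6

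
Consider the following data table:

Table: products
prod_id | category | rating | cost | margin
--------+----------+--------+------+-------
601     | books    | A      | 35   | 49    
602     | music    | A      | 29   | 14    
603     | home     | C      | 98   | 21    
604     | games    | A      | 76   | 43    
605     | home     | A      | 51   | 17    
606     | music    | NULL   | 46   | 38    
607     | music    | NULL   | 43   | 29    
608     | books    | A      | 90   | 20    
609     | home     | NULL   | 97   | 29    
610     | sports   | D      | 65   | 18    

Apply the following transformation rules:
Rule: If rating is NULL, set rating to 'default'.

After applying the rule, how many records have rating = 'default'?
3

Step 1: Count records where rating IS NULL
Step 2: Found 3 records with NULL rating
Step 3: These records will have rating set to 'default'
Step 4: Records already having rating = 'default': 0
Step 5: Answer: 3 + 0 = 3 records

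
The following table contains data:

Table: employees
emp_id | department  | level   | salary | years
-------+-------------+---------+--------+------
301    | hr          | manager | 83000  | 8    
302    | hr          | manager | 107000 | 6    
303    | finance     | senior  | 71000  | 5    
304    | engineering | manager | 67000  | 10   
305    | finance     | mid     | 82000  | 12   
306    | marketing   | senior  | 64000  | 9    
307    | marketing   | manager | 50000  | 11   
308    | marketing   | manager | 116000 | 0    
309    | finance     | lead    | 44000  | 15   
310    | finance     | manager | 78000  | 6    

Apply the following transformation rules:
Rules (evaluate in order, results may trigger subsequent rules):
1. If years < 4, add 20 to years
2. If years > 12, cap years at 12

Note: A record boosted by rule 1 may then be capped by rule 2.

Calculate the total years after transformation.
91

Step 1: Apply rule 1 to records with years < 4
  - 1 records get bonus of 20
  - Of these, 1 records then exceed 12 and get capped
Step 2: Apply rule 2 to records with years > 12
  - 1 records (original) are capped
Step 3: Calculate final sum = 91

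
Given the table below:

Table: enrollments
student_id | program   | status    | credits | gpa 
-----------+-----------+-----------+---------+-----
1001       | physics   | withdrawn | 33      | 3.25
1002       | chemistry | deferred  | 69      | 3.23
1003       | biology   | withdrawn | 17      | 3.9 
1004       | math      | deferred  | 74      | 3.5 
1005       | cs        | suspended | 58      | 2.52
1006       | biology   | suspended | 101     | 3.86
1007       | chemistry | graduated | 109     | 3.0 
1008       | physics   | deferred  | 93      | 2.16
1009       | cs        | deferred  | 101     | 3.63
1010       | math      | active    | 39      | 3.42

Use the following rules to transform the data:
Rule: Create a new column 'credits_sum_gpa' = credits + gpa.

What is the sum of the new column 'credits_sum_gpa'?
726.47

Step 1: For each record, compute credits + gpa
Example calculations:
  33 + 3.25 = 36.25
  69 + 3.23 = 72.23
  17 + 3.9 = 20.9
  ...
Step 2: Sum all derived values
Step 3: Total = 726.47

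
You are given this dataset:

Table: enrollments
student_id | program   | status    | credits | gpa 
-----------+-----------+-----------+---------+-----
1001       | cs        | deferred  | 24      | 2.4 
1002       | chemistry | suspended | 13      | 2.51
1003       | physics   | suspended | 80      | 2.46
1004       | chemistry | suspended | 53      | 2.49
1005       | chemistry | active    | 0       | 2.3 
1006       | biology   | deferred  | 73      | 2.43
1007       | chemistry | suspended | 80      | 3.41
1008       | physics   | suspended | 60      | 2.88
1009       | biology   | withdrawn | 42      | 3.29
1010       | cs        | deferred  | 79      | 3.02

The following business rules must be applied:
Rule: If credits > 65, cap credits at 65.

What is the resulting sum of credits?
452

Step 1: 4 records have credits > 65
Step 2: These records originally summed to 312
Step 3: After capping: 4 × 65 = 260
Step 4: Unaffected records sum: 192
Step 5: Final sum = 260 + 192 = 452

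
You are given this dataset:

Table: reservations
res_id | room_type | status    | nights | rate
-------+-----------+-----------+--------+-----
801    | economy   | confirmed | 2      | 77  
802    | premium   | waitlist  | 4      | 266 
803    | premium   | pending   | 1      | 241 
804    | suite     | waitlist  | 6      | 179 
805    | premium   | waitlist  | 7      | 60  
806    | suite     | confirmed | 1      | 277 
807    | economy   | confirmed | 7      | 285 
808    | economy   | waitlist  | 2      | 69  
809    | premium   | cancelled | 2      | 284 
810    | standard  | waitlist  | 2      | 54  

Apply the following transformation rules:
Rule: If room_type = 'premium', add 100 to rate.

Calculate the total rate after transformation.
2192

Step 1: Count records where room_type = 'premium': 4
Step 2: Total bonus added: 4 × 100 = 400
Step 3: Original sum of rate: 1792
Step 4: Final sum = 1792 + 400 = 2192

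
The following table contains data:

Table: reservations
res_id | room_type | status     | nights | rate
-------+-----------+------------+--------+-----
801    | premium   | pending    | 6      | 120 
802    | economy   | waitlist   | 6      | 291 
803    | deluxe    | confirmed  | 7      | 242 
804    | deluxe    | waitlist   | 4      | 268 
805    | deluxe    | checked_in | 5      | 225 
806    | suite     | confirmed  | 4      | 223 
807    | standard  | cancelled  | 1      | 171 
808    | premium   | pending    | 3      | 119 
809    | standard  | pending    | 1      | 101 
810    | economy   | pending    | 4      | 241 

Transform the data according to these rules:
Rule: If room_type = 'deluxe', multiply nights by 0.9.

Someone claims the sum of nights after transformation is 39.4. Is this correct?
Yes, the result is correct.

Step 1: Calculate the correct sum after transformation
Step 2: Apply multiplier 0.9 to records where room_type = 'deluxe'
Step 3: Correct result = 39.4
Step 4: Claimed result = 39.4
Step 5: 39.4 = 39.4 ✓
Conclusion: The claimed result is correct.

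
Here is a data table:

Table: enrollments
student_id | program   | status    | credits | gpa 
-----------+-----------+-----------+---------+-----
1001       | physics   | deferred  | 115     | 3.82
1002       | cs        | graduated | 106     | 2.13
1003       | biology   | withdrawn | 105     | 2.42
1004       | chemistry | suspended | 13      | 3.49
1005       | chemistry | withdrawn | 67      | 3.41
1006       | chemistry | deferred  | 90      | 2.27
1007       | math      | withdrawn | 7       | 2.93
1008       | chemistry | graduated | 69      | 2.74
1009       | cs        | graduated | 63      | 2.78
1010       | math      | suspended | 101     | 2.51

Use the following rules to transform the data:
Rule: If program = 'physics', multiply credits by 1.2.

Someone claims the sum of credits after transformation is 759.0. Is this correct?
Yes, the result is correct.

Step 1: Calculate the correct sum after transformation
Step 2: Apply multiplier 1.2 to records where program = 'physics'
Step 3: Correct result = 759.0
Step 4: Claimed result = 759.0
Step 5: 759.0 = 759.0 ✓
Conclusion: The claimed result is correct.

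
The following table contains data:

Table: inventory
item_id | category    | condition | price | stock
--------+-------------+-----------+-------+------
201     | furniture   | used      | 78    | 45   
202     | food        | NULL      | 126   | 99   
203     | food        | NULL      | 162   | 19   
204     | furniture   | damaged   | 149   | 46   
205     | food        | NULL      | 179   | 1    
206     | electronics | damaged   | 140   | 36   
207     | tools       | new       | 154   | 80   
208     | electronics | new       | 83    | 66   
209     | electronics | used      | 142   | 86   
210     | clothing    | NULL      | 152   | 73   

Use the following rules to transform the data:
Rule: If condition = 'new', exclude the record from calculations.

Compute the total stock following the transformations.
405

Step 1: Identify records where condition = 'new'
Step 2: The excluded records sum to 146
Step 3: Original total stock = 551
Step 4: Remaining total = 551 - 146 = 405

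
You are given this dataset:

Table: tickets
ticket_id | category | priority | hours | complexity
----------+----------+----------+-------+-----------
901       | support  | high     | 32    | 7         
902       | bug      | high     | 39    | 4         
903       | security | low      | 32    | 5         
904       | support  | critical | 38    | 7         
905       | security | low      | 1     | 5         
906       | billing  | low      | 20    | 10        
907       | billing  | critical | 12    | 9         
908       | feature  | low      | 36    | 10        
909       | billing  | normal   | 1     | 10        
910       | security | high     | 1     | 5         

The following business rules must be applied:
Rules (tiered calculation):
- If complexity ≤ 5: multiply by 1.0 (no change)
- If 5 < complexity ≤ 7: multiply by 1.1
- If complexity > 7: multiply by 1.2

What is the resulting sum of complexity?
81.2

Step 1: Tier 1 (complexity ≤ 5): 4 records, sum = 19 × 1.0 = 19.0
Step 2: Tier 2 (5 < complexity ≤ 7): 2 records, sum = 14 × 1.1 = 15.4
Step 3: Tier 3 (complexity > 7): 4 records, sum = 39 × 1.2 = 46.8
Step 4: Final sum = 19.0 + 15.4 + 46.8 = 81.2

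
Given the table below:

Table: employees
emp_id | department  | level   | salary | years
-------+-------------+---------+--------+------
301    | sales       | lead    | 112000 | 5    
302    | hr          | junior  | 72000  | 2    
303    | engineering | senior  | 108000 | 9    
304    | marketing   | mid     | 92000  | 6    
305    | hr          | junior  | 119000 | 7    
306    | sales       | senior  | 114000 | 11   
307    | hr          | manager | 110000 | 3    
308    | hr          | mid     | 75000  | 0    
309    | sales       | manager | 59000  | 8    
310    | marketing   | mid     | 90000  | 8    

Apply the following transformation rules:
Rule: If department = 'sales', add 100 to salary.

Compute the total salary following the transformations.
951300

Step 1: Count records where department = 'sales': 3
Step 2: Total bonus added: 3 × 100 = 300
Step 3: Original sum of salary: 951000
Step 4: Final sum = 951000 + 300 = 951300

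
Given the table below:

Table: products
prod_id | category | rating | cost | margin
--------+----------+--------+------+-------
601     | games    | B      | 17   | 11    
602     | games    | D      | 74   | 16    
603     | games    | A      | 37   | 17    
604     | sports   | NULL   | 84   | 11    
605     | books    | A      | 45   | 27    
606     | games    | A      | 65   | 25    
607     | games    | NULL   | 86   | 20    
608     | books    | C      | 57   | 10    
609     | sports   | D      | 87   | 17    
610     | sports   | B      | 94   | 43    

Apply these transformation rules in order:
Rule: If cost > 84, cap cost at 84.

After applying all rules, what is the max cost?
84

Step 1: Original maximum cost = 94
Step 2: Apply cap at 84
Step 3: 3 records had cost > 84 and were capped
Step 4: Maximum after transformation = 84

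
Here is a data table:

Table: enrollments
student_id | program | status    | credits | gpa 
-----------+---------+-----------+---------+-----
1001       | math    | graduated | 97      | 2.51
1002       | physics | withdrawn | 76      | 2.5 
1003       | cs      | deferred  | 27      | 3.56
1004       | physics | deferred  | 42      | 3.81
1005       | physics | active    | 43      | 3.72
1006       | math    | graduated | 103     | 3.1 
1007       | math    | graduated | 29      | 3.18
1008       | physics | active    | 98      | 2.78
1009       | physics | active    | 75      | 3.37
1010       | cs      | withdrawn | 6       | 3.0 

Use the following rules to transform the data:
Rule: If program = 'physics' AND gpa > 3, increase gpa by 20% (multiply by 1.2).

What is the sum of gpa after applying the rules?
33.71

Step 1: Find records where program = 'physics' AND gpa > 3
Step 2: 3 records match, summing to 10.9
Step 3: After multiplier: 10.9 × 1.2 = 13.08
Step 4: Unaffected records sum: 20.63
Step 5: Final sum = 13.08 + 20.63 = 33.71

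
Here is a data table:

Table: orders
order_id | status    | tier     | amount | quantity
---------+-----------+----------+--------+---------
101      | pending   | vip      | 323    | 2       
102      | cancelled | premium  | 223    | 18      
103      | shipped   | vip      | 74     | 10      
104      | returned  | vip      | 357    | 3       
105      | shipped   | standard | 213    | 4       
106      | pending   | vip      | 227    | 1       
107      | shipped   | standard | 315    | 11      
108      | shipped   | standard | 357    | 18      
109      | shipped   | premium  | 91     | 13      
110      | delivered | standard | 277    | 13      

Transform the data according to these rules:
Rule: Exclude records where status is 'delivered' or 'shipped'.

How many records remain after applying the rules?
4

Step 1: Count records to exclude
  - 1 (delivered) + 5 (shipped) = 6 records
Step 2: Total records: 10
Step 3: Remaining = 10 - 6 = 4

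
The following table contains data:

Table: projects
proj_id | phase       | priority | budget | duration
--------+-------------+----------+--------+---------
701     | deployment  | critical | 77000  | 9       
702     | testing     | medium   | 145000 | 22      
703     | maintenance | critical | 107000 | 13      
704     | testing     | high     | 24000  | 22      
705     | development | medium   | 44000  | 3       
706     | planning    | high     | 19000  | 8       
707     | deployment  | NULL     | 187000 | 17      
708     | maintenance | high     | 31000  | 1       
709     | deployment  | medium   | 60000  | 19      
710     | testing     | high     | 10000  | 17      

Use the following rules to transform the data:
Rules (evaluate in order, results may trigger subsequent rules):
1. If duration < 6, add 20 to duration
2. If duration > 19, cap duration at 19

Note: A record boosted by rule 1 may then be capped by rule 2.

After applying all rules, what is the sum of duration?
159

Step 1: Apply rule 1 to records with duration < 6
  - 2 records get bonus of 20
  - Of these, 2 records then exceed 19 and get capped
Step 2: Apply rule 2 to records with duration > 19
  - 2 records (original) are capped
Step 3: Calculate final sum = 159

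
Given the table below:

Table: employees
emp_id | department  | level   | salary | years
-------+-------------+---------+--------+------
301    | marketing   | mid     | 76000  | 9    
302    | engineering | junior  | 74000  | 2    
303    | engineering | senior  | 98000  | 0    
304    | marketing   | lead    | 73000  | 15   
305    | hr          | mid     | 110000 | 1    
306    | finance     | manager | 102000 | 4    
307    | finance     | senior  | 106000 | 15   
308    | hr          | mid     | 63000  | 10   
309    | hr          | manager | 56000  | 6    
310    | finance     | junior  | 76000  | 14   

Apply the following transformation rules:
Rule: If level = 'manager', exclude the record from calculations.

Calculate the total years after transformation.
66

Step 1: Identify records where level = 'manager'
Step 2: The excluded records sum to 10
Step 3: Original total years = 76
Step 4: Remaining total = 76 - 10 = 66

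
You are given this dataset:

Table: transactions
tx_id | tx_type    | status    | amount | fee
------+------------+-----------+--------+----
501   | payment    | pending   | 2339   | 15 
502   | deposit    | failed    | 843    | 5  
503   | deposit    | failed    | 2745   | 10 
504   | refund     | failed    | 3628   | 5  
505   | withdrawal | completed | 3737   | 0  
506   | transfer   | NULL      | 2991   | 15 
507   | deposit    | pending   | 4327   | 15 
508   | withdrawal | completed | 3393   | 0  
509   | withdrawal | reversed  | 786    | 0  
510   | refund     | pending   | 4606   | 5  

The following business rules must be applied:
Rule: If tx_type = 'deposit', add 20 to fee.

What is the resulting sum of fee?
130

Step 1: Count records where tx_type = 'deposit': 3
Step 2: Total bonus added: 3 × 20 = 60
Step 3: Original sum of fee: 70
Step 4: Final sum = 70 + 60 = 130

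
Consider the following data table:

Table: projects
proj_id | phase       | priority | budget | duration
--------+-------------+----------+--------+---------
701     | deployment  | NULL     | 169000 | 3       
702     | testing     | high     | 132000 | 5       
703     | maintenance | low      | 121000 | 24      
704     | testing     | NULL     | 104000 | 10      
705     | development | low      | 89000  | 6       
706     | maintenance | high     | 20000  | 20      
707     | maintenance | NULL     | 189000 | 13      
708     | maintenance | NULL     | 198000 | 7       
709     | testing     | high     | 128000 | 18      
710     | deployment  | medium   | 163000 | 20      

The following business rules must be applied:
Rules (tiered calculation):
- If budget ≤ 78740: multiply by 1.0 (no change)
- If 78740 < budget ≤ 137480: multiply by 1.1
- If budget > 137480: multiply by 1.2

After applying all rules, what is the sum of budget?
1514200.0

Step 1: Tier 1 (budget ≤ 78740): 1 records, sum = 20000 × 1.0 = 20000.0
Step 2: Tier 2 (78740 < budget ≤ 137480): 5 records, sum = 574000 × 1.1 = 631400.0
Step 3: Tier 3 (budget > 137480): 4 records, sum = 719000 × 1.2 = 862800.0
Step 4: Final sum = 20000.0 + 631400.0 + 862800.0 = 1514200.0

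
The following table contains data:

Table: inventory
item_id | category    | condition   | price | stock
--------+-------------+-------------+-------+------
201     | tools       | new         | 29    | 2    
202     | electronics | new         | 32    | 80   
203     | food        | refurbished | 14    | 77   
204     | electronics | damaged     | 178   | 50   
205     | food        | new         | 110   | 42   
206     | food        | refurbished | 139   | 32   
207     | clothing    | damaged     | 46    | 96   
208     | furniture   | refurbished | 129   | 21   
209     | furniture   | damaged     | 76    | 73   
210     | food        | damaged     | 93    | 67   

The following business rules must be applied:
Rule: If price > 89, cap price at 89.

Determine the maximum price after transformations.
89

Step 1: Original maximum price = 178
Step 2: Apply cap at 89
Step 3: 5 records had price > 89 and were capped
Step 4: Maximum after transformation = 89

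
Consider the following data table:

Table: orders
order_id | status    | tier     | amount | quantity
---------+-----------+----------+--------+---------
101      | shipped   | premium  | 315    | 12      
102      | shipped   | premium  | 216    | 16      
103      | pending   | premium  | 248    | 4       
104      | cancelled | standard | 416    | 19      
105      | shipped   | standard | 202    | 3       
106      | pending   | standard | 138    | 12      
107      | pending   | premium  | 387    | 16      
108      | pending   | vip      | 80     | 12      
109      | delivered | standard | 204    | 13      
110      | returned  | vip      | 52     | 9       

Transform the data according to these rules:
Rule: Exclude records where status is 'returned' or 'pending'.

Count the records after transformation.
5

Step 1: Count records to exclude
  - 1 (returned) + 4 (pending) = 5 records
Step 2: Total records: 10
Step 3: Remaining = 10 - 5 = 5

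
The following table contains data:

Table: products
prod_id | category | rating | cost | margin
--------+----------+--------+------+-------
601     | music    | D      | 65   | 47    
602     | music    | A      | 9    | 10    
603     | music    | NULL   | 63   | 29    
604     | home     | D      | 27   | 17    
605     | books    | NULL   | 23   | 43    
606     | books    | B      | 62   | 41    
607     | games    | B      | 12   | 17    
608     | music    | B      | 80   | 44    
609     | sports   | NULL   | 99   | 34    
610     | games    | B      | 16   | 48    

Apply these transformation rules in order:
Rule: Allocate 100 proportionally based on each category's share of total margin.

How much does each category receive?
books: 25.45, games: 19.7, home: 5.15, music: 39.39, sports: 10.3

Step 1: Calculate total margin = 330
Step 2: Calculate each category's proportion:
  books: 84/330 = 25.45% → 25.45
  games: 65/330 = 19.70% → 19.7
  home: 17/330 = 5.15% → 5.15
  music: 130/330 = 39.39% → 39.39
  sports: 34/330 = 10.30% → 10.3
Step 3: Verify: sum of allocations ≈ 100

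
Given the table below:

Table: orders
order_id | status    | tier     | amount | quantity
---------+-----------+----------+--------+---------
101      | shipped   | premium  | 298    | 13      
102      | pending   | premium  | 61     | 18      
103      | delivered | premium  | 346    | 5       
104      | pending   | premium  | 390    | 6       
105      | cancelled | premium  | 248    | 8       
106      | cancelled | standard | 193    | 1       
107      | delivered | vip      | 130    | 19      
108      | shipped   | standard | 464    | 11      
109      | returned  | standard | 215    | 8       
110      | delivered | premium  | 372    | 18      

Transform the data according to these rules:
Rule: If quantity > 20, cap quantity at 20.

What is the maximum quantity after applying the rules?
19

Step 1: Original maximum quantity = 19
Step 2: Check cap of 20 against maximum
Step 3: No records exceed the cap (max 19 <= cap 20), so no capping applies
Step 4: Maximum after transformation = 19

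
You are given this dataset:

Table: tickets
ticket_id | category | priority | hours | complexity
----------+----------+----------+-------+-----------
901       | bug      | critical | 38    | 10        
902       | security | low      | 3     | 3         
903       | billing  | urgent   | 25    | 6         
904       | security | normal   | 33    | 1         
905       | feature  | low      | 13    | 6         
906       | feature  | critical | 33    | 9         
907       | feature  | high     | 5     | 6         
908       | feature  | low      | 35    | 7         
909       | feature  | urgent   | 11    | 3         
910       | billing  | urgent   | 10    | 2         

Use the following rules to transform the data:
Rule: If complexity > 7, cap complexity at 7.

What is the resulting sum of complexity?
48

Step 1: 2 records have complexity > 7
Step 2: These records originally summed to 19
Step 3: After capping: 2 × 7 = 14
Step 4: Unaffected records sum: 34
Step 5: Final sum = 14 + 34 = 48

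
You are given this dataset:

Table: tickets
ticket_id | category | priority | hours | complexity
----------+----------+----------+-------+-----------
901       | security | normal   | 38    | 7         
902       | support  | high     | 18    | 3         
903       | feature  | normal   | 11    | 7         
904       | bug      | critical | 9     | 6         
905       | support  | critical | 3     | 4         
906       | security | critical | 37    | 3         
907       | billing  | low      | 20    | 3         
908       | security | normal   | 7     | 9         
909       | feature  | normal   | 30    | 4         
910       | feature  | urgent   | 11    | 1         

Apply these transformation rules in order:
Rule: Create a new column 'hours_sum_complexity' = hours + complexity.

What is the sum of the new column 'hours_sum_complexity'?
231

Step 1: For each record, compute hours + complexity
Example calculations:
  38 + 7 = 45
  18 + 3 = 21
  11 + 7 = 18
  ...
Step 2: Sum all derived values
Step 3: Total = 231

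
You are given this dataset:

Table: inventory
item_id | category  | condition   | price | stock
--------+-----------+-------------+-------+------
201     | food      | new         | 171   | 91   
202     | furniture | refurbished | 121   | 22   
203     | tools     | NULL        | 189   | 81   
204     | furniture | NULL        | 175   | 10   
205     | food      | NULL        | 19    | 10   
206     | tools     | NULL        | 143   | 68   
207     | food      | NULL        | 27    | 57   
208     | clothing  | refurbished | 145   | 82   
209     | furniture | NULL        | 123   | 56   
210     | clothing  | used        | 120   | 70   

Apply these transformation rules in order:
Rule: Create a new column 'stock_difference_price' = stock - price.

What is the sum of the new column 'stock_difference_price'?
-686

Step 1: For each record, compute stock - price
Example calculations:
  91 - 171 = -80
  22 - 121 = -99
  81 - 189 = -108
  ...
Step 2: Sum all derived values
Step 3: Total = -686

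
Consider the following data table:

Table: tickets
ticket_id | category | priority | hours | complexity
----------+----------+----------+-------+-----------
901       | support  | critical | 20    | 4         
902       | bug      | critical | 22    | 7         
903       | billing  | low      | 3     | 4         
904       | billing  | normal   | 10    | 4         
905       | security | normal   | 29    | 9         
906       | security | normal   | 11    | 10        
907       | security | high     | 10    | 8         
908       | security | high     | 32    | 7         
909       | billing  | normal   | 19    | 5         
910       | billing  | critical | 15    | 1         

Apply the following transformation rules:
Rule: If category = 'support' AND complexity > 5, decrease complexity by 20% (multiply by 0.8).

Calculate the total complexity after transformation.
59

Step 1: Find records where category = 'support' AND complexity > 5
Step 2: 0 records match, summing to 0
Step 3: After multiplier: 0 × 0.8 = 0.0
Step 4: Unaffected records sum: 59
Step 5: Final sum = 0.0 + 59 = 59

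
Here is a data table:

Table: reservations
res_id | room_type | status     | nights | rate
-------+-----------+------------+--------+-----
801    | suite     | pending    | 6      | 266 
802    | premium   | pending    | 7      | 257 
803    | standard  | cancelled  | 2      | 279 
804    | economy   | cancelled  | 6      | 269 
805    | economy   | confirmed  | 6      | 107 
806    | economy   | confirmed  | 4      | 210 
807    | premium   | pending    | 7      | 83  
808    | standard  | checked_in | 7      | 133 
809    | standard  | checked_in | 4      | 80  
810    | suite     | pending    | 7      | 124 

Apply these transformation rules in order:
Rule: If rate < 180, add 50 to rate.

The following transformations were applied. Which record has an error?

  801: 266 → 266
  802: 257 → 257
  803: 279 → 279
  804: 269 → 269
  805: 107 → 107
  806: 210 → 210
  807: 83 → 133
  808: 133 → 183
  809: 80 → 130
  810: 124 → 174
Record 805 has an error. The correct transformed value should be 157, not 107.

Step 1: Check each record against the rule
Step 2: Record 805 has rate = 107
Step 3: Since 107 < 180, the bonus should have been applied
Step 4: Correct value = 157, but claimed value = 107
Conclusion: Record 805 has the error.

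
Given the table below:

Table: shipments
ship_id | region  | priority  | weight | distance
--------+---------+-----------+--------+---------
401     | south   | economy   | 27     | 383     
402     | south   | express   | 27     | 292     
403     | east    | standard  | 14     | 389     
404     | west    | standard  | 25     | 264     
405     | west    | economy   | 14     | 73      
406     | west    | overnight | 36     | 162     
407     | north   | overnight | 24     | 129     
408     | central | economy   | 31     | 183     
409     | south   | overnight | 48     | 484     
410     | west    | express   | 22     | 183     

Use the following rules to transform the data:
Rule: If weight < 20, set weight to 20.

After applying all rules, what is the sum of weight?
280

Step 1: 2 records have weight < 20
Step 2: These records originally summed to 28
Step 3: After setting to minimum: 2 × 20 = 40
Step 4: Unaffected records sum: 240
Step 5: Final sum = 40 + 240 = 280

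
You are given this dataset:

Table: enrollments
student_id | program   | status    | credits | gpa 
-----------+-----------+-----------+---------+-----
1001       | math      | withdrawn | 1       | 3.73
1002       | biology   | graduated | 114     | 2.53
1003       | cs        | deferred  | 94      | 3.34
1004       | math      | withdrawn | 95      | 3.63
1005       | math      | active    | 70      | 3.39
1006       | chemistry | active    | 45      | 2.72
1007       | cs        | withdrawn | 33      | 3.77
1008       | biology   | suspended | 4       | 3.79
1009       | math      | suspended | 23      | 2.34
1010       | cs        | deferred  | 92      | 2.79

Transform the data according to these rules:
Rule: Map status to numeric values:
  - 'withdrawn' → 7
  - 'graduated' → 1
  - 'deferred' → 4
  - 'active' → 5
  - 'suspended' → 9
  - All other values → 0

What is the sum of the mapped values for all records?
58

Step 1: Apply mapping to each record
Step 2: Count by status:
  'withdrawn': 3 records × 7 = 21
  'graduated': 1 records × 1 = 1
  'deferred': 2 records × 4 = 8
  'active': 2 records × 5 = 10
  'suspended': 2 records × 9 = 18
Step 3: Sum all mapped values = 58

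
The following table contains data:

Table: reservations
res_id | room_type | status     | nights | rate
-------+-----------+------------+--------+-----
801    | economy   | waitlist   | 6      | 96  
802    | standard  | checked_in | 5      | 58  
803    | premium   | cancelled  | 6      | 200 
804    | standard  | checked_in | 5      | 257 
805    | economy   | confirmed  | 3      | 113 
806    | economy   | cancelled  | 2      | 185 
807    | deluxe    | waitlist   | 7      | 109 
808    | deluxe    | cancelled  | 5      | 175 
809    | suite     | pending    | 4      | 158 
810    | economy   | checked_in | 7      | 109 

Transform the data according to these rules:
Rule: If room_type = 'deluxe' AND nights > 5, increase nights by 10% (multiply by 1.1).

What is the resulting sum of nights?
50.7

Step 1: Find records where room_type = 'deluxe' AND nights > 5
Step 2: 1 records match, summing to 7
Step 3: After multiplier: 7 × 1.1 = 7.7
Step 4: Unaffected records sum: 43
Step 5: Final sum = 7.7 + 43 = 50.7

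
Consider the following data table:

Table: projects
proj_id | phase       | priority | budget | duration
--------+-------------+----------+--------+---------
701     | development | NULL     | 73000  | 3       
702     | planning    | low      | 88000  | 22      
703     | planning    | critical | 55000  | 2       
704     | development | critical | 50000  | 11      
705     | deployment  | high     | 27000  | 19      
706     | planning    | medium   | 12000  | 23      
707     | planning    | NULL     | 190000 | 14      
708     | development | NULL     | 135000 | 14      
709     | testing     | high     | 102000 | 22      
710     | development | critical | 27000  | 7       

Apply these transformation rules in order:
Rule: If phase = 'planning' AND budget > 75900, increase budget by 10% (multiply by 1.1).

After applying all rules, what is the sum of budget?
786800.0

Step 1: Find records where phase = 'planning' AND budget > 75900
Step 2: 2 records match, summing to 278000
Step 3: After multiplier: 278000 × 1.1 = 305800.0
Step 4: Unaffected records sum: 481000
Step 5: Final sum = 305800.0 + 481000 = 786800.0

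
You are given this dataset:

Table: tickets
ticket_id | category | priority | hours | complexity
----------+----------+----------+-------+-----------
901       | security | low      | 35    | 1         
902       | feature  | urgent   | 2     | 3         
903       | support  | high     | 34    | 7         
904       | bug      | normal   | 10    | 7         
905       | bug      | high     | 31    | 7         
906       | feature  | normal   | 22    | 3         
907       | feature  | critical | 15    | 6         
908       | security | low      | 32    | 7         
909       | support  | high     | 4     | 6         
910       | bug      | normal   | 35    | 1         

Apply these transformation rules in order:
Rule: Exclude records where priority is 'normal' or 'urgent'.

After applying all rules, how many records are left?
6

Step 1: Count records to exclude
  - 3 (normal) + 1 (urgent) = 4 records
Step 2: Total records: 10
Step 3: Remaining = 10 - 4 = 6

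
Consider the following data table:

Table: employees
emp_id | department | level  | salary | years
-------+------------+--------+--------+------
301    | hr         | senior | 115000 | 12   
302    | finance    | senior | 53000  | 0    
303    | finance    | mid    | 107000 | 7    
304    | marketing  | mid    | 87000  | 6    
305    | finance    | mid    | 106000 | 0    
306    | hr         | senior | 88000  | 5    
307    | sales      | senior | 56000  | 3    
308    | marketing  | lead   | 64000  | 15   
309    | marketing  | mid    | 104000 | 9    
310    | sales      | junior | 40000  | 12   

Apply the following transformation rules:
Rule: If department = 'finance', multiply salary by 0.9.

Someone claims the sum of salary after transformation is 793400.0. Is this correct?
Yes, the result is correct.

Step 1: Calculate the correct sum after transformation
Step 2: Apply multiplier 0.9 to records where department = 'finance'
Step 3: Correct result = 793400.0
Step 4: Claimed result = 793400.0
Step 5: 793400.0 = 793400.0 ✓
Conclusion: The claimed result is correct.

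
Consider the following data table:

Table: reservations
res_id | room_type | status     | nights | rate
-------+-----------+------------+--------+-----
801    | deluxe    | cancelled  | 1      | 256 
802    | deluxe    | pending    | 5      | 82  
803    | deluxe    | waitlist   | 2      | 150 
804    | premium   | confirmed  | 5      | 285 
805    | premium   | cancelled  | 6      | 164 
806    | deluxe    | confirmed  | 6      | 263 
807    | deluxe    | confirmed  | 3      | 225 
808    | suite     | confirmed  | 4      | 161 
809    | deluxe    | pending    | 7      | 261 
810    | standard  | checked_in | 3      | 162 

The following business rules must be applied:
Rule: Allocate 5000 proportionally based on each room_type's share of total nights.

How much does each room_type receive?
deluxe: 2857.14, premium: 1309.52, standard: 357.14, suite: 476.19

Step 1: Calculate total nights = 42
Step 2: Calculate each room_type's proportion:
  deluxe: 24/42 = 57.14% → 2857.14
  premium: 11/42 = 26.19% → 1309.52
  standard: 3/42 = 7.14% → 357.14
  suite: 4/42 = 9.52% → 476.19
Step 3: Verify: sum of allocations ≈ 5000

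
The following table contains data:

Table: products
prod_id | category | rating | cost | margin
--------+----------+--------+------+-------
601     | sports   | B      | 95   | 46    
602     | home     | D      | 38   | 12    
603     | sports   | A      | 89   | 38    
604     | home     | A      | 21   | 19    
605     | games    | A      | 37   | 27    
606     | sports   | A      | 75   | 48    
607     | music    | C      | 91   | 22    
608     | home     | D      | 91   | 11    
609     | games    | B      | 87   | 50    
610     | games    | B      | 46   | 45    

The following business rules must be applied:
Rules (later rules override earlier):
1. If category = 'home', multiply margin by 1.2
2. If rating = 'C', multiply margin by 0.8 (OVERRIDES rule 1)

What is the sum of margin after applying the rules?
322.0

Step 1: Rule 2 takes priority for records with rating = 'C'
  - 1 records: 22 × 0.8 = 17.6
Step 2: Rule 1 applies to remaining records with category = 'home'
  - 3 records: 42 × 1.2 = 50.4
Step 3: Other records unchanged: 254
Step 4: Final sum = 17.6 + 50.4 + 254 = 322.0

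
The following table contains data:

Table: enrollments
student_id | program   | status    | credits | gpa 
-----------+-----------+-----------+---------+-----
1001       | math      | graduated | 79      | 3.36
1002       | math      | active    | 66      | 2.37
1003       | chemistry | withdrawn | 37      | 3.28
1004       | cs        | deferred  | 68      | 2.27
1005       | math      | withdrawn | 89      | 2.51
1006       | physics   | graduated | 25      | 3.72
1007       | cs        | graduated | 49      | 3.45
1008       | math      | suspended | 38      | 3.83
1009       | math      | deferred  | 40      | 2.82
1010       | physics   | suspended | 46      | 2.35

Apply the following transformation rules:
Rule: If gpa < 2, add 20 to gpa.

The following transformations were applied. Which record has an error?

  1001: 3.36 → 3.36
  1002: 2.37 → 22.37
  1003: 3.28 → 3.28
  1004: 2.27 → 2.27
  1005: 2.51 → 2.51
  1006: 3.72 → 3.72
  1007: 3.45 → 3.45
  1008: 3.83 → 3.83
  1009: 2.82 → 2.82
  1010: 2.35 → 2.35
Record 1002 has an error. The correct transformed value should be 2.37, not 22.37.

Step 1: Check each record against the rule
Step 2: Record 1002 has gpa = 2.37
Step 3: Since 2.37 >= 2, the bonus should not have been applied
Step 4: Correct value = 2.37, but claimed value = 22.37
Conclusion: Record 1002 has the error.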